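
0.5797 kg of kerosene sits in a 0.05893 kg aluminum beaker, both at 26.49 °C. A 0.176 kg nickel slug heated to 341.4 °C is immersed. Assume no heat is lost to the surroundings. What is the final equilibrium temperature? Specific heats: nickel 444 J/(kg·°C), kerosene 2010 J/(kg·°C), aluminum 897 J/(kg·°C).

Let T be the final temperature. ΣQ_i = 0:
0.176·444·(T − 341.4) + 0.5797·2010·(T − 26.49) + 0.05893·897·(T − 26.49) = 0
78.14(T − 341.4) + 1165.2(T − 26.49) + 52.86(T − 26.49) = 0
(78.14 + 1165.2 + 52.86) T = 78.14·341.4 + 1165.2·26.49 + 52.86·26.49
T = 58945 / 1296.2 = 45.5 °C

T_f ≈ 45.5 °C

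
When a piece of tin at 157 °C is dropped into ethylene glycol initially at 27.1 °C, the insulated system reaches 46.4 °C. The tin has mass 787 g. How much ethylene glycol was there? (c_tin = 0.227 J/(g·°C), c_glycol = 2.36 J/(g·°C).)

Heat gained plus heat lost sum to zero:
787·0.227·(46.4 − 157) + m·2.36·(46.4 − 27.1) = 0
45.55 m = 19759
m = 19759/45.55 ≈ 433.8 g

m ≈ 434 g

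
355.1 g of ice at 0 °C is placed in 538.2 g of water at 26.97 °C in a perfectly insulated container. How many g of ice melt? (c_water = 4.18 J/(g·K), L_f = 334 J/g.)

m_melted ≈ 182 g

Cooling the water to 0 °C releases 538.2·4.18·26.97 = 60674 J.
Melting all 355.1 g of ice would need 355.1·334 = 118603 J.
Since 60674 < 118603 J, not all the ice melts; equilibrium is at 0 °C.
m_melt = 60674 / L_f = 181.7 g.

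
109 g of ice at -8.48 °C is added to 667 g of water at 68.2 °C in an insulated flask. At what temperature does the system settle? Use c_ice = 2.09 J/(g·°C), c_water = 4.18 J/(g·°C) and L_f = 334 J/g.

T_f ≈ 46.8 °C

Taking heat into each body as positive, Σ m c ΔT = 0:
warm ice to 0 °C: 109·2.09·(0 − (-8.48)) = 1931.8
  melt ice: 109·334 = 36406
  warm the meltwater: 455.62 T
  water: 2788.1(T − 68.2)
3243.7 T = 190146 − 38338 = 151808
T ≈ 46.80 °C. Since T > 0 °C, the all-ice-melts assumption holds.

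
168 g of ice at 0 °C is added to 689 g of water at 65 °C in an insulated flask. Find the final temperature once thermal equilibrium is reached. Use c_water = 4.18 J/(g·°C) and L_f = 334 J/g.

T_f ≈ 36.6 °C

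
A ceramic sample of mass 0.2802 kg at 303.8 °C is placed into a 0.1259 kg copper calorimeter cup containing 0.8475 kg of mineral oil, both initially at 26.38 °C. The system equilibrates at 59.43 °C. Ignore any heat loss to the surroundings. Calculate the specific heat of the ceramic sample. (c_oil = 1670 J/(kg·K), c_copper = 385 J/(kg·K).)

Conservation of energy gives ΣQ = 0:
0.2802×c×(59.43 − 303.8) + 0.8475×1670×(59.43 − 26.38) + 0.1259×385×(59.43 − 26.38) = 0
-68.47 c = -48378
c = -48378/-68.47 ≈ 706.5 J/(kg·K)

c ≈ 707 J/(kg·K)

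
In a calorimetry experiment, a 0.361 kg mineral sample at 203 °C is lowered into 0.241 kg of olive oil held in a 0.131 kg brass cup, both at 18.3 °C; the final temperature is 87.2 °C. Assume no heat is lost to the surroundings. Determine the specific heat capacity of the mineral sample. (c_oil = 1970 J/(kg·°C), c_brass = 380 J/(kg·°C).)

c ≈ 865 J/(kg·°C)

Conservation of energy gives ΣQ = 0:
0.361×c×(87.2 − 203) + 0.241×1970×(87.2 − 18.3) + 0.131×380×(87.2 − 18.3) = 0
-41.8 c = -36141
c = -36141/-41.8 ≈ 864.6 J/(kg·°C)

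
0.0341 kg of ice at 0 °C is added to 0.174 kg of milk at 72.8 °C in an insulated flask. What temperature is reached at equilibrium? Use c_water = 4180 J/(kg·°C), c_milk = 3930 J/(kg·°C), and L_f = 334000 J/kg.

T_f ≈ 46.5 °C

Setting the total heat transfer to zero:
latent heat to melt: 0.0341×334000 = 11389; meltwater 0→T: 0.0341×4180×T = 142.54 T; milk: 683.82(T − 72.8)
826.36 T = 49782 − 11389 = 38393
T ≈ 46.46 °C. Since T > 0 °C, the all-ice-melts assumption holds.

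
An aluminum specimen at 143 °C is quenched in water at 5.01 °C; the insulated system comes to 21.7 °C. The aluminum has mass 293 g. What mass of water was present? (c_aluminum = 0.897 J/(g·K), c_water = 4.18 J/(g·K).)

m ≈ 457 g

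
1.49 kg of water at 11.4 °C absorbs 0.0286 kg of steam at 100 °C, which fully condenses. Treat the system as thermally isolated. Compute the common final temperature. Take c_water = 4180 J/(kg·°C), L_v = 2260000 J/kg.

T_f ≈ 23.3 °C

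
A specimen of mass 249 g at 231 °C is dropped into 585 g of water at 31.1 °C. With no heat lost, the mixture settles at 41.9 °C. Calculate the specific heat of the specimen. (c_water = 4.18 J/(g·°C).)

Heat gained plus heat lost sum to zero:
249×c×(41.9 − 231) + 585×4.18×(41.9 − 31.1) = 0
-47086 c = -26409
c = -26409/-47086 ≈ 0.5609 J/(g·°C)

c ≈ 0.561 J/(g·°C)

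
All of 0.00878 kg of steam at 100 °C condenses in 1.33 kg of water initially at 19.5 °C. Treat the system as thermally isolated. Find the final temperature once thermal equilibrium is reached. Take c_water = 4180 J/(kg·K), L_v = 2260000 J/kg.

Conservation of energy gives ΣQ = 0:
steam→water at 100 °C releases m L_v = 0.00878·2260000 = 19843; condensate cools 100→T: 0.00878·4180·(T − 100) = 36.7(T − 100); water warms: 1.33·4180·(T − 19.5) = 5559.4(T − 19.5)
5596.1 T = 19843 + 3670 + 108408 = 131921
T ≈ 23.57 °C — below 100 °C, confirming all the steam condensed.

T_f ≈ 23.6 °C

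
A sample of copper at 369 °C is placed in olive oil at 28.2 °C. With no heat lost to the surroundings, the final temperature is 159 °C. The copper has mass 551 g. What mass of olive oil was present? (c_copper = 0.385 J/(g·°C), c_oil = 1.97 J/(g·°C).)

Conservation of energy gives ΣQ = 0:
551·0.385·(159 − 369) + m·1.97·(159 − 28.2) = 0
257.68 m = 44548
m = 44548/257.68 ≈ 172.9 g

m ≈ 173 g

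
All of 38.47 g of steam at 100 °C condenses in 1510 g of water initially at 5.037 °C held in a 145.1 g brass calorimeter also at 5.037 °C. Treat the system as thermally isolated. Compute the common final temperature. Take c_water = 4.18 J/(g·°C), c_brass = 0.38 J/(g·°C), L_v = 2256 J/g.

T_f ≈ 20.7 °C

Conservation of energy gives ΣQ = 0:
latent heat released on condensation: 38.47·2256 = 86788; condensed water 100 °C→T: 160.8(T − 100); water warms: 1510·4.18·(T − 5.037) = 6311.8(T − 5.037); cup: 55.14(T − 5.037)
6527.7 T = 86788 + 16080 + 32070 = 134939
T ≈ 20.67 °C, under the boiling point, so the assumption holds.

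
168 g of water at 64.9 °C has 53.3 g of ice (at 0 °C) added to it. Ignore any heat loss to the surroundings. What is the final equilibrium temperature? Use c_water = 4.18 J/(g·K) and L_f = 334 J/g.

T_f ≈ 30.0 °C

Sum of m c ΔT and latent-heat terms is zero:
latent heat to melt: 53.3·334 = 17802; warm the meltwater: 222.79 T; water: 702.24(T − 64.9)
925.03 T = 45575 − 17802 = 27773
T ≈ 30.02 °C. Since T > 0 °C, the all-ice-melts assumption holds.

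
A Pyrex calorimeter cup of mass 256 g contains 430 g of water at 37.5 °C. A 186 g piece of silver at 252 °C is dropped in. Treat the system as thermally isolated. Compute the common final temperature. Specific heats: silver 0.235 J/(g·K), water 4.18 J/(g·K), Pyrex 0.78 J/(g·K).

Heat gained plus heat lost sum to zero:
186×0.235×(T − 252) + 430×4.18×(T − 37.5) + 256×0.78×(T − 37.5) = 0
(43.71 + 1797.4 + 199.68) T = 43.71×252 + 1797.4×37.5 + 199.68×37.5
T = 85905/2040.8 ≈ 42.09 °C

T_f ≈ 42.1 °C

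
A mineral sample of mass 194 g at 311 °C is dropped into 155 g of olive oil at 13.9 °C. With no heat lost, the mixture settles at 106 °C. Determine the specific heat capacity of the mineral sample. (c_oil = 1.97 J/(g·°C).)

Heat lost by the mineral sample = heat gained by the oil:
194·c·(311 − 106) = 155·1.97·(106 − 13.9)
39770 c = 28123  ⇒  c ≈ 0.7071 J/(g·°C)

c ≈ 0.707 J/(g·°C)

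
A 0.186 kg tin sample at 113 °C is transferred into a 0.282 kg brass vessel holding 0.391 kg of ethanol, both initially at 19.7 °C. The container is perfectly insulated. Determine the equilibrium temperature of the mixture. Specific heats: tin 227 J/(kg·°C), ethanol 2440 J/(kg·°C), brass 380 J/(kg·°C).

T_f ≈ 23.3 °C

Let T be the final temperature. ΣQ_i = 0:
0.186×227×(T − 113) + 0.391×2440×(T − 19.7) + 0.282×380×(T − 19.7) = 0
(42.22 + 954.04 + 107.16) T = 42.22×113 + 954.04×19.7 + 107.16×19.7
T ≈ 23.27 °C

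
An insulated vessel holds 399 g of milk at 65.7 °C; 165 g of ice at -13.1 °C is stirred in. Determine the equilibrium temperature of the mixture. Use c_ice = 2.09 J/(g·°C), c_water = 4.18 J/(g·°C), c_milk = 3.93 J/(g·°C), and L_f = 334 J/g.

T_f ≈ 19.2 °C

Heat gained plus heat lost sum to zero:
warm ice to 0 °C: 165·2.09·(0 − (-13.1)) = 4517.5
  latent heat to melt: 165·334 = 55110
  warm the meltwater: 689.7 T
  milk cools: 399·3.93·(T − 65.7) = 1568.1(T − 65.7)
2257.8 T = 103022 − 59628 = 43395
T ≈ 19.22 °C — above 0 °C, consistent with complete melting.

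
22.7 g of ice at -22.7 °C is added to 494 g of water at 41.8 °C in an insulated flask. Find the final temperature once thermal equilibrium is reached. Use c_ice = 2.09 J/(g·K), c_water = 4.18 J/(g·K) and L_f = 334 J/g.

Energy conservation, ΣQ = 0:
ice -22.7→0 °C: 22.7×2.09×22.7 = 1077; latent heat to melt: 22.7×334 = 7581.8; meltwater 0→T: 22.7×4.18×T = 94.89 T; water cools: 494×4.18×(T − 41.8) = 2064.9(T − 41.8)
2159.8 T = 86314 − 8658.8 = 77655
T ≈ 35.95 °C (positive, so assuming full melt was valid).

T_f ≈ 36.0 °C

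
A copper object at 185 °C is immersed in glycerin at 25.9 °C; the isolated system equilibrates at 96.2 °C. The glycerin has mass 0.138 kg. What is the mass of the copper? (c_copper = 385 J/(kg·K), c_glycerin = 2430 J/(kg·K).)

m ≈ 0.69 kg

Conservation of energy gives ΣQ = 0:
m·385·(96.2 − 185) + 0.138·2430·(96.2 − 25.9) = 0
-34188 m = -23574
m = -23574/-34188 ≈ 0.6896 kg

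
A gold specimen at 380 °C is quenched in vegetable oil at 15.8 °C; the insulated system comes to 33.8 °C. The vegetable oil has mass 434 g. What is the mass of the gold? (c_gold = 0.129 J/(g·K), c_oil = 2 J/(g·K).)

m ≈ 350 g

Heat lost by the gold = heat gained by the oil:
m×0.129×(380 − 33.8) = 434×2×(33.8 − 15.8)
44.66 m = 15624  ⇒  m ≈ 349.8 g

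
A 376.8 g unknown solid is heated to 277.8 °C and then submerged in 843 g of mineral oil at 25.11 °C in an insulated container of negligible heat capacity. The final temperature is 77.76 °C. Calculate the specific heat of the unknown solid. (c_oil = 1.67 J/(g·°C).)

Taking heat into each body as positive, Σ m c ΔT = 0:
376.8·c·(77.76 − 277.8) + 843·1.67·(77.76 − 25.11) = 0
-75375 c = -74121
c = -74121/-75375 ≈ 0.9834 J/(g·°C)

c ≈ 0.983 J/(g·°C)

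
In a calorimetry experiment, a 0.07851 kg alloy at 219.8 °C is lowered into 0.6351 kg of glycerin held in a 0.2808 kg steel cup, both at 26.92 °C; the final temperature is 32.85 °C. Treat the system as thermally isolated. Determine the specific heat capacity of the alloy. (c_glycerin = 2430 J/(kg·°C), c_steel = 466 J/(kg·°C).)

Let T be the final temperature. ΣQ_i = 0:
0.07851·c·(32.85 − 219.8) + 0.6351·2430·(32.85 − 26.92) + 0.2808·466·(32.85 − 26.92) = 0
-14.68 c = -9927.7
c = -9927.7/-14.68 ≈ 676.4 J/(kg·°C)

c ≈ 676 J/(kg·°C)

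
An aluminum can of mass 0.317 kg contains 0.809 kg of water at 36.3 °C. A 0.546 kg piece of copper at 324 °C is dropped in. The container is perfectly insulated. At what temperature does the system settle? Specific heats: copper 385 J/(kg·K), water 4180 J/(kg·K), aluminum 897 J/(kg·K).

Setting the total heat transfer to zero:
0.546·385·(T − 324) + 0.809·4180·(T − 36.3) + 0.317·897·(T − 36.3) = 0
210.21(T − 324) + 3381.6(T − 36.3) + 284.35(T − 36.3) = 0
(210.21 + 3381.6 + 284.35) T = 210.21·324 + 3381.6·36.3 + 284.35·36.3
T ≈ 51.90 °C

T_f ≈ 51.9 °C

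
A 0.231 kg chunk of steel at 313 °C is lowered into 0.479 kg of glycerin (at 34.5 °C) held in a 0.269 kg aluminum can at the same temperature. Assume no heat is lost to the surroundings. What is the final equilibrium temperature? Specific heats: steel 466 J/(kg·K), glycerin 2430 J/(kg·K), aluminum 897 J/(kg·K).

Let T be the final temperature. ΣQ_i = 0:
0.231×466×(T − 313) + 0.479×2430×(T − 34.5) + 0.269×897×(T − 34.5) = 0
1512.9 T = 82175
T ≈ 54.32 °C

T_f ≈ 54.3 °C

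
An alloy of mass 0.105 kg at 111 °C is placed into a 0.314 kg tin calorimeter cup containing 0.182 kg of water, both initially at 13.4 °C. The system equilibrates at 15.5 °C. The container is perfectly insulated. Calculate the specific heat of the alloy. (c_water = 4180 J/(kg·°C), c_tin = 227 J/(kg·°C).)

Taking heat into each body as positive, Σ m c ΔT = 0:
0.105×c×(15.5 − 111) + 0.182×4180×(15.5 − 13.4) + 0.314×227×(15.5 − 13.4) = 0
-10.03 c = -1747.3
c = -1747.3/-10.03 ≈ 174.2 J/(kg·°C)

c ≈ 174 J/(kg·°C)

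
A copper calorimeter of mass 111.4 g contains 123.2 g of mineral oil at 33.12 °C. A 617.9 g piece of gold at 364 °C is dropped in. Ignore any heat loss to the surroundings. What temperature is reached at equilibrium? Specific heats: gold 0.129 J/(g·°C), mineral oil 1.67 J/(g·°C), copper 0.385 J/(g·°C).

T_f ≈ 113.4 °C

Setting the total heat transfer to zero:
617.9×0.129×(T − 364) + 123.2×1.67×(T − 33.12) + 111.4×0.385×(T − 33.12) = 0
79.71(T − 364) + 205.74(T − 33.12) + 42.89(T − 33.12) = 0
(79.71 + 205.74 + 42.89) T = 79.71×364 + 205.74×33.12 + 42.89×33.12
T = 37249 / 328.34 = 113 °C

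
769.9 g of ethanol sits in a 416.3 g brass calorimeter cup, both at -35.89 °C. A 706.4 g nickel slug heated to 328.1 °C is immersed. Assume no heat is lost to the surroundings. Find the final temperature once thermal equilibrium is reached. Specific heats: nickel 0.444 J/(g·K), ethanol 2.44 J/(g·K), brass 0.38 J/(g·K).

T_f ≈ 12.7 °C

Heat gained plus heat lost sum to zero:
706.4×0.444×(T − 328.1) + 769.9×2.44×(T − (-35.89)) + 416.3×0.38×(T − (-35.89)) = 0
313.64(T − 328.1) + 1878.6(T − (-35.89)) + 158.19(T − (-35.89)) = 0
2350.4 T = 29807
T ≈ 12.68 °C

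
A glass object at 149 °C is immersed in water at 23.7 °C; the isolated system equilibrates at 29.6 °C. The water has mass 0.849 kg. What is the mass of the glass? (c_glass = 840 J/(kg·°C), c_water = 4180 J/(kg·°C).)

m ≈ 0.209 kg

Energy conservation, ΣQ = 0:
m×840×(29.6 − 149) + 0.849×4180×(29.6 − 23.7) = 0
-100296 m = -20938
m = -20938/-100296 ≈ 0.2088 kg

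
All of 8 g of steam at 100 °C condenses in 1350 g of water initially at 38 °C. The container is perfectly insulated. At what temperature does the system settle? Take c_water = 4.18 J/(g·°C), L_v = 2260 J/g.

T_f ≈ 41.6 °C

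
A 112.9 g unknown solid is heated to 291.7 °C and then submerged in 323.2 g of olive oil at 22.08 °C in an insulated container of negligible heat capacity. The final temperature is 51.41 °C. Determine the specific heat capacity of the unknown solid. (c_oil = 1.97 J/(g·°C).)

c ≈ 0.688 J/(g·°C)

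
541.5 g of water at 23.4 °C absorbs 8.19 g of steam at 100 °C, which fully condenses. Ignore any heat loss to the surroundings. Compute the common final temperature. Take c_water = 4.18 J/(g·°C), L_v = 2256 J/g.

Sum of m c ΔT and latent-heat terms is zero:
steam→water at 100 °C releases m L_v = 8.19·2256 = 18477
  condensed water 100 °C→T: 34.23(T − 100)
  water warms: 541.5·4.18·(T − 23.4) = 2263.5(T − 23.4)
2297.7 T = 18477 + 3423.4 + 52965 = 74865
T ≈ 32.58 °C, under the boiling point, so the assumption holds.

T_f ≈ 32.6 °C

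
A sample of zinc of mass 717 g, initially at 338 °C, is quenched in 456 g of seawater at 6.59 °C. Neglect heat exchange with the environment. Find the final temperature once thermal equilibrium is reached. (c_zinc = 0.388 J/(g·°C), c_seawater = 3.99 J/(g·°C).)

T_f ≈ 50.5 °C

Energy conservation, ΣQ = 0:
717×0.388×(T − 338) + 456×3.99×(T − 6.59) = 0
2097.6 T = 106020
T ≈ 50.54 °C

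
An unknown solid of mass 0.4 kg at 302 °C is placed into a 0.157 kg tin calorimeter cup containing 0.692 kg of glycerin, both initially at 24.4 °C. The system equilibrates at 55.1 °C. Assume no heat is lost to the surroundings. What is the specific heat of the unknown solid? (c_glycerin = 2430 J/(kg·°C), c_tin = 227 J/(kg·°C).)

c ≈ 534 J/(kg·°C)

Net heat exchanged in the isolated system is zero:
0.4·c·(55.1 − 302) + 0.692·2430·(55.1 − 24.4) + 0.157·227·(55.1 − 24.4) = 0
-98.76 c = -52718
c = -52718/-98.76 ≈ 533.8 J/(kg·°C)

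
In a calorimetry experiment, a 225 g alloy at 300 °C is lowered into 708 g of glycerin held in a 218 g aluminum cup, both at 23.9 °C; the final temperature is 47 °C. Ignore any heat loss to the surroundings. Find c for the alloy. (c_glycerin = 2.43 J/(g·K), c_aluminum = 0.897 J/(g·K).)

Taking heat into each body as positive, Σ m c ΔT = 0:
225×c×(47 − 300) + 708×2.43×(47 − 23.9) + 218×0.897×(47 − 23.9) = 0
-56925 c = -44259
c = -44259/-56925 ≈ 0.7775 J/(g·K)

c ≈ 0.778 J/(g·K)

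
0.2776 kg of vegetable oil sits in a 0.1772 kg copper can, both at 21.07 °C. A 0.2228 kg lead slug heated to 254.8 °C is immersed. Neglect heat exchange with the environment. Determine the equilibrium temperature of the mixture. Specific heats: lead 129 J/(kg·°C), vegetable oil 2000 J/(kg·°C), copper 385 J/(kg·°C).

T_f = Σ m_i c_i T_i / Σ m_i c_i:
T_f = (28.74×254.8 + 555.2×21.07 + 68.22×21.07) / (28.74 + 555.2 + 68.22)
    = 20459 / 652.16 ≈ 31.37 °C

T_f ≈ 31.4 °C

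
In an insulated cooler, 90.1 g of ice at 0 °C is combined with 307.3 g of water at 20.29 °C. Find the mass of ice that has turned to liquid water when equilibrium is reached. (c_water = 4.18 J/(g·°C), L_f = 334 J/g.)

Water can give up m c ΔT = 307.3×4.18×20.29 = 26063 J before reaching 0 °C.
To melt every bit of ice: 90.1×334 = 30093 J.
26063 J < 30093 J, so only part of the ice melts and the system sits at 0 °C.
m_melted×334 = 26063  ⇒  m_melted ≈ 78.03 g.

m_melted ≈ 78 g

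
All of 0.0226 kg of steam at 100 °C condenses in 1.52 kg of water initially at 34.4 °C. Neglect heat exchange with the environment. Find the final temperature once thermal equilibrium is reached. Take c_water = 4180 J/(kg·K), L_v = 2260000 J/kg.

Taking heat into each body as positive, Σ m c ΔT = 0:
steam→water at 100 °C releases m L_v = 0.0226×2260000 = 51076; condensate cools 100→T: 0.0226×4180×(T − 100) = 94.47(T − 100); original water: 6353.6(T − 34.4)
6448.1 T = 51076 + 9446.8 + 218564 = 279087
T ≈ 43.28 °C, under the boiling point, so the assumption holds.

T_f ≈ 43.3 °C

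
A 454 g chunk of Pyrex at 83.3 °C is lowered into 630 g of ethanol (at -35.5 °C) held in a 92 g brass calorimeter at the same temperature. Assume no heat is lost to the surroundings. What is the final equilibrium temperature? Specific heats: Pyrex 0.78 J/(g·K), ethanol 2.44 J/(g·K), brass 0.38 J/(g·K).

T_f = Σ m_i c_i T_i / Σ m_i c_i:
T_f = (354.12*83.3 + 1537.2*(-35.5) + 34.96*(-35.5)) / (354.12 + 1537.2 + 34.96)
    = -26313 / 1926.3 ≈ -13.66 °C

T_f ≈ -13.7 °C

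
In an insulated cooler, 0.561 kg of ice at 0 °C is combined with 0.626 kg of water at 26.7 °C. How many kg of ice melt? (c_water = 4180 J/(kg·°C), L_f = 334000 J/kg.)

Heat available from the water dropping to 0 °C: 0.626×4180×26.7 = 69865 J.
Fully melting the ice requires m_ice L_f = 0.561×334000 = 187374 J.
69865 J < 187374 J, so only part of the ice melts and the system sits at 0 °C.
Mass melted = 69865/334000 ≈ 0.2092 kg.

m_melted ≈ 0.209 kg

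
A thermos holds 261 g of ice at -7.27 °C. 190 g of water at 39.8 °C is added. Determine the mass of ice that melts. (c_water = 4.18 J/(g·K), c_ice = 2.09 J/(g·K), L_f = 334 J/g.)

Cooling the water to 0 °C releases 190×4.18×39.8 = 31609 J.
Warming the ice to 0 °C takes 261×2.09×7.27 = 3965.7 J, leaving 27643 J for melting.
Melting all 261 g of ice would need 261×334 = 87174 J.
That's not enough to melt it all — equilibrium is at 0 °C with ice remaining.
m_melted×334 = 27643  ⇒  m_melted ≈ 82.76 g.

m_melted ≈ 82.8 g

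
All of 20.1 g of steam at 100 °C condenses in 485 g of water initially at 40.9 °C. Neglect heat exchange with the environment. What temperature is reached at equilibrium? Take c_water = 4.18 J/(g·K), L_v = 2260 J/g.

Conservation of energy gives ΣQ = 0:
steam→water at 100 °C releases m L_v = 20.1×2260 = 45426
  condensed water 100 °C→T: 84.02(T − 100)
  water warms: 485×4.18×(T − 40.9) = 2027.3(T − 40.9)
2111.3 T = 45426 + 8401.8 + 82917 = 136744
T ≈ 64.77 °C — below 100 °C, confirming all the steam condensed.

T_f ≈ 64.8 °C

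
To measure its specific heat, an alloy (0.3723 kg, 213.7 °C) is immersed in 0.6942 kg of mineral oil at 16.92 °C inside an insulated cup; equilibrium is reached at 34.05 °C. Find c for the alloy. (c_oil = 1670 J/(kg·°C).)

m_s c (T_s − T_f) = m_oil c_oil (T_f − T_0):
0.3723·c·(213.7 − 34.05) = 0.6942·1670·(34.05 − 16.92)
66.88 c = 19859  ⇒  c ≈ 296.9 J/(kg·°C)

c ≈ 297 J/(kg·°C)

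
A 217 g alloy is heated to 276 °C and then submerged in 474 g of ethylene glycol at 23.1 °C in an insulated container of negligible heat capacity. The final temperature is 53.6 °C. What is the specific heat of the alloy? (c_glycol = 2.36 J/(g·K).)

Energy conservation, ΣQ = 0:
217×c×(53.6 − 276) + 474×2.36×(53.6 − 23.1) = 0
-48261 c = -34119
c = -34119/-48261 ≈ 0.707 J/(g·K)

c ≈ 0.707 J/(g·K)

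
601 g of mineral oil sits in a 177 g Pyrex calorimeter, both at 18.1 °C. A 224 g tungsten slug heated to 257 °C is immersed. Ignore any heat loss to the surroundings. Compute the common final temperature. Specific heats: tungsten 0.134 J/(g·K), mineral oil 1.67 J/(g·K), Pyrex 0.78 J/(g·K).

Conservation of energy gives ΣQ = 0:
224·0.134·(T − 257) + 601·1.67·(T − 18.1) + 177·0.78·(T − 18.1) = 0
30.02(T − 257) + 1003.7(T − 18.1) + 138.06(T − 18.1) = 0
(30.02 + 1003.7 + 138.06) T = 30.02·257 + 1003.7·18.1 + 138.06·18.1
T ≈ 24.22 °C

T_f ≈ 24.2 °C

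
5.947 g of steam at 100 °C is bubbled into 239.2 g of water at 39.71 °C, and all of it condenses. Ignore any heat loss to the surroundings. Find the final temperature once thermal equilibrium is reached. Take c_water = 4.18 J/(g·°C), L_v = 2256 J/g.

Taking heat into each body as positive, Σ m c ΔT = 0:
latent heat released on condensation: 5.947·2256 = 13416; condensate cools 100→T: 5.947·4.18·(T − 100) = 24.86(T − 100); water warms: 239.2·4.18·(T − 39.71) = 999.86(T − 39.71)
1024.7 T = 13416 + 2485.8 + 39704 = 55607
T ≈ 54.27 °C (< 100 °C, so full condensation is consistent).

T_f ≈ 54.3 °C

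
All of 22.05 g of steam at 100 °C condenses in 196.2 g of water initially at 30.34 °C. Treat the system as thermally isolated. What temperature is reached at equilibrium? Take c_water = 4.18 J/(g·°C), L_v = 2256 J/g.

T_f ≈ 91.9 °C

Energy balance with sensible and latent terms:
steam→water at 100 °C releases m L_v = 22.05×2256 = 49745; condensed water 100 °C→T: 92.17(T − 100); original water: 820.12(T − 30.34)
912.28 T = 49745 + 9216.9 + 24882 = 83844
T ≈ 91.91 °C — below 100 °C, confirming all the steam condensed.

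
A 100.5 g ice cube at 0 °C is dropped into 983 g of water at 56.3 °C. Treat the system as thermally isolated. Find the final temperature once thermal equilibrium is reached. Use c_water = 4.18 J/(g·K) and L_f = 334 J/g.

Taking heat into each body as positive, Σ m c ΔT = 0:
melt ice: 100.5·334 = 33567
  meltwater 0→T: 100.5·4.18·T = 420.09 T
  water cools: 983·4.18·(T − 56.3) = 4108.9(T − 56.3)
4529 T = 231333 − 33567 = 197766
T ≈ 43.67 °C. Since T > 0 °C, the all-ice-melts assumption holds.

T_f ≈ 43.7 °C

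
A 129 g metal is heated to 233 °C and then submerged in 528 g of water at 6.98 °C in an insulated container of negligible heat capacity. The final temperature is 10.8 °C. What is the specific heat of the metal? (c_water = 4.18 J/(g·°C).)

c ≈ 0.294 J/(g·°C)

Setting the total heat transfer to zero:
129×c×(10.8 − 233) + 528×4.18×(10.8 − 6.98) = 0
-28664 c = -8430.9
c = -8430.9/-28664 ≈ 0.2941 J/(g·°C)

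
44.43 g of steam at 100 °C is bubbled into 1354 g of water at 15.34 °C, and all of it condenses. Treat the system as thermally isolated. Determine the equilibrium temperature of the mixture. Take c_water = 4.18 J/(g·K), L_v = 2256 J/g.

T_f ≈ 35.2 °C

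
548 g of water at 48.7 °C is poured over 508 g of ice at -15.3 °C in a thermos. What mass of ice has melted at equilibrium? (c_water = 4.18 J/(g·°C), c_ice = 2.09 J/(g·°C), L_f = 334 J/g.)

m_melted ≈ 285 g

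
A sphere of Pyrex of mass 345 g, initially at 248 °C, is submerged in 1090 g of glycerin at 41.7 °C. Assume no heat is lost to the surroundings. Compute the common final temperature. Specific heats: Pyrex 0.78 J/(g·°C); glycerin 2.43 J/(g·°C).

Heat lost by the Pyrex equals heat gained by the glycerin:
345×0.78×(248 − T) = 1090×2.43×(T − 41.7)
269.1(248 − T) = 2648.7(T − 41.7)
2917.8 T = 177188  ⇒  T ≈ 60.73 °C

T_f ≈ 60.7 °C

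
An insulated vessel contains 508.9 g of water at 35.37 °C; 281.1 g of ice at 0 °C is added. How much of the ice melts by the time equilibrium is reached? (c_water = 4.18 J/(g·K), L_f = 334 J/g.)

m_melted ≈ 225 g

Cooling the water to 0 °C releases 508.9×4.18×35.37 = 75239 J.
Melting all 281.1 g of ice would need 281.1×334 = 93887 J.
Since 75239 < 93887 J, not all the ice melts; equilibrium is at 0 °C.
m_melt = 75239 / L_f = 225.3 g.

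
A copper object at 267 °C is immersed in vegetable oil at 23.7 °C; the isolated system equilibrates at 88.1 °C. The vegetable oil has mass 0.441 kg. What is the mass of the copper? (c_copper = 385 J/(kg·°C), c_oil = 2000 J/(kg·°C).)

m ≈ 0.825 kg

Conservation of energy gives ΣQ = 0:
m×385×(88.1 − 267) + 0.441×2000×(88.1 − 23.7) = 0
-68876 m = -56801
m = -56801/-68876 ≈ 0.8247 kg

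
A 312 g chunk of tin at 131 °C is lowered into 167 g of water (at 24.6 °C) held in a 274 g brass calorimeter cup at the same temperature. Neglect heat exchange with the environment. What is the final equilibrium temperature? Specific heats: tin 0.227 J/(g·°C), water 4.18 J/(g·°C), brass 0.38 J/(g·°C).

T_f ≈ 33.2 °C

Let T be the final temperature. ΣQ_i = 0:
312×0.227×(T − 131) + 167×4.18×(T − 24.6) + 274×0.38×(T − 24.6) = 0
(70.82 + 698.06 + 104.12) T = 70.82×131 + 698.06×24.6 + 104.12×24.6
T ≈ 33.23 °C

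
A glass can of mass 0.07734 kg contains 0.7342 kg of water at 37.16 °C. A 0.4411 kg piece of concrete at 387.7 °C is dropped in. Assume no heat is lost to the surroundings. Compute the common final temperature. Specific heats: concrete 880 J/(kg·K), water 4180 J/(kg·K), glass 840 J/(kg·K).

T_f ≈ 75.8 °C

T_f is the heat-capacity-weighted average of the initial temperatures:
T_f = (388.17×387.7 + 3069×37.16 + 64.97×37.16) / (388.17 + 3069 + 64.97)
    = 266949 / 3522.1 ≈ 75.79 °C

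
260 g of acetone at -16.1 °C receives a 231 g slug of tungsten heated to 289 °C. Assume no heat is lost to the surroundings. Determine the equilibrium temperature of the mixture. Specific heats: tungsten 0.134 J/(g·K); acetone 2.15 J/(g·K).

Set heat shed by the hot body equal to heat absorbed by the cold body:
231×0.134×(289 − T) = 260×2.15×(T − (-16.1))
30.95(289 − T) = 559(T − (-16.1))
589.95 T = -54.19  ⇒  T ≈ -0.09 °C

T_f ≈ -0.1 °C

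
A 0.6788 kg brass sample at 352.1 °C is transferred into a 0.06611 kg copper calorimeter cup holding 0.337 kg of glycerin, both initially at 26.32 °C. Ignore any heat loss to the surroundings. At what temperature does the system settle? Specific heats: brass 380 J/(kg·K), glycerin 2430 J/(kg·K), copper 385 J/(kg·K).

T_f ≈ 102.6 °C

Taking heat into each body as positive, Σ m c ΔT = 0:
0.6788·380·(T − 352.1) + 0.337·2430·(T − 26.32) + 0.06611·385·(T − 26.32) = 0
1102.3 T = 113046
T ≈ 102.55 °C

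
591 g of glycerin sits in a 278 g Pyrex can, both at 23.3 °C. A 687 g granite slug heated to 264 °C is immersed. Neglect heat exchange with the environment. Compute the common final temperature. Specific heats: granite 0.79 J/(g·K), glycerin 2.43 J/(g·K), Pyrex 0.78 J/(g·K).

Net heat exchanged in the isolated system is zero:
687*0.79*(T − 264) + 591*2.43*(T − 23.3) + 278*0.78*(T − 23.3) = 0
(542.73 + 1436.1 + 216.84) T = 542.73*264 + 1436.1*23.3 + 216.84*23.3
T = 181795/2195.7 ≈ 82.80 °C

T_f ≈ 82.8 °C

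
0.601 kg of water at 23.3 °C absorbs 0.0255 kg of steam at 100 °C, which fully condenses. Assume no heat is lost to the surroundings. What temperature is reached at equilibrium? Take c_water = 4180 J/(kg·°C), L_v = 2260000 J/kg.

Let T be the final temperature. ΣQ_i = 0:
latent heat released on condensation: 0.0255·2260000 = 57630; condensed water 100 °C→T: 106.59(T − 100); original water: 2512.2(T − 23.3)
2618.8 T = 57630 + 10659 + 58534 = 126823
T ≈ 48.43 °C — below 100 °C, confirming all the steam condensed.

T_f ≈ 48.4 °C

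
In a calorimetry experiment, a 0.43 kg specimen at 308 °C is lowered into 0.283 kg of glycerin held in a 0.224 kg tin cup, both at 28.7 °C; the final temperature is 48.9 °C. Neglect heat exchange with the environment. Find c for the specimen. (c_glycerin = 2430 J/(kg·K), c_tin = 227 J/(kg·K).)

c ≈ 134 J/(kg·K)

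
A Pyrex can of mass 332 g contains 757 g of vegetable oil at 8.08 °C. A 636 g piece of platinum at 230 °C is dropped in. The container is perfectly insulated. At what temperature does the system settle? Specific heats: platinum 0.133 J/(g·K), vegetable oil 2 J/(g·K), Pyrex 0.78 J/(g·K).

Energy conservation, ΣQ = 0:
636*0.133*(T − 230) + 757*2*(T − 8.08) + 332*0.78*(T − 8.08) = 0
84.59(T − 230) + 1514(T − 8.08) + 258.96(T − 8.08) = 0
1857.5 T = 33781
T = 33781 / 1857.5 = 18.2 °C

T_f ≈ 18.2 °C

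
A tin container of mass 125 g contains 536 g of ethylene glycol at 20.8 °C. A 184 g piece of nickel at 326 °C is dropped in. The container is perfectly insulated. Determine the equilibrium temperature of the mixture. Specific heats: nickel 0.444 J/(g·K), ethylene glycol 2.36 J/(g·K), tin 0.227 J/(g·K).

T_f ≈ 38.9 °C

Setting the total heat transfer to zero:
184×0.444×(T − 326) + 536×2.36×(T − 20.8) + 125×0.227×(T − 20.8) = 0
1375 T = 53534
T = 53534 / 1375 = 38.9 °C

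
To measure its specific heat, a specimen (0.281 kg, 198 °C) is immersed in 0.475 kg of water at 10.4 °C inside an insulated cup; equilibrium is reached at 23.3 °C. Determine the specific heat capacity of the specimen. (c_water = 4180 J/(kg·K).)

c ≈ 522 J/(kg·K)

m_s c (T_s − T_f) = m_water c_water (T_f − T_0):
0.281·c·(198 − 23.3) = 0.475·4180·(23.3 − 10.4)
49.09 c = 25613  ⇒  c ≈ 521.7 J/(kg·K)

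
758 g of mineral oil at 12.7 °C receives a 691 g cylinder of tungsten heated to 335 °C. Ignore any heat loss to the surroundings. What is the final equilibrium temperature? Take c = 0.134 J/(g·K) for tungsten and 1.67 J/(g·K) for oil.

T_f ≈ 34.7 °C

Set heat shed by the hot body equal to heat absorbed by the cold body:
691*0.134*(335 − T) = 758*1.67*(T − 12.7)
92.59(335 − T) = 1265.9(T − 12.7)
1358.5 T = 47095  ⇒  T ≈ 34.67 °C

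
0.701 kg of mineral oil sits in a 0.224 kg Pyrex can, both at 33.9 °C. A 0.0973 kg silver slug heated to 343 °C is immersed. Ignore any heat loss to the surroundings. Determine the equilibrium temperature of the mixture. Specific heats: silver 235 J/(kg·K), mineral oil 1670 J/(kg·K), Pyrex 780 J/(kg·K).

T_f = Σ m_i c_i T_i / Σ m_i c_i:
T_f = (22.87×343 + 1170.7×33.9 + 174.72×33.9) / (22.87 + 1170.7 + 174.72)
    = 53452 / 1368.3 ≈ 39.07 °C

T_f ≈ 39.1 °C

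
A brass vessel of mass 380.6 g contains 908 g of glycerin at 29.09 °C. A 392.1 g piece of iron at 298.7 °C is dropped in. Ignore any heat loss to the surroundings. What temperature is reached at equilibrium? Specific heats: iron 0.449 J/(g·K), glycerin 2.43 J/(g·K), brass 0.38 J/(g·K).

T_f ≈ 47.9 °C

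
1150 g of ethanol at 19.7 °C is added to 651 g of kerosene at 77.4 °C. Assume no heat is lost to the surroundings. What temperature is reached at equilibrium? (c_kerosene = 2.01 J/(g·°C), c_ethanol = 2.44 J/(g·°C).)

Heat lost by the kerosene equals heat gained by the ethanol:
651×2.01×(77.4 − T) = 1150×2.44×(T − 19.7)
1308.5(77.4 − T) = 2806(T − 19.7)
4114.5 T = 156557  ⇒  T ≈ 38.05 °C

T_f ≈ 38.0 °C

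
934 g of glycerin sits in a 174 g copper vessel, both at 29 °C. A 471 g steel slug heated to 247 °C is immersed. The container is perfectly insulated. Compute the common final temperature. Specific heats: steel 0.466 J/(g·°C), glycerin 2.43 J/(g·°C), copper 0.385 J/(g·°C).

T_f = Σ m_i c_i T_i / Σ m_i c_i:
T_f = (219.49*247 + 2269.6*29 + 66.99*29) / (219.49 + 2269.6 + 66.99)
    = 121975 / 2556.1 ≈ 47.72 °C

T_f ≈ 47.7 °C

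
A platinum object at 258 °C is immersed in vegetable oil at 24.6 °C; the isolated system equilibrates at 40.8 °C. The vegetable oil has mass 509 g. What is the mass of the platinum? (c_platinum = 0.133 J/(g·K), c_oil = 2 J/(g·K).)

m ≈ 571 g

Heat lost by the platinum = heat gained by the oil:
m·0.133·(258 − 40.8) = 509·2·(40.8 − 24.6)
28.89 m = 16492  ⇒  m ≈ 570.9 g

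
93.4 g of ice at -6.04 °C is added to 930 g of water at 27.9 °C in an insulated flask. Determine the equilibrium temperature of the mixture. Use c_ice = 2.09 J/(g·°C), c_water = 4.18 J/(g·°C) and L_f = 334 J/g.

T_f ≈ 17.8 °C

Conservation of energy gives ΣQ = 0:
warm ice to 0 °C: 93.4×2.09×(0 − (-6.04)) = 1179; melt ice: 93.4×334 = 31196; warm the meltwater: 390.41 T; water: 3887.4(T − 27.9)
4277.8 T = 108458 − 32375 = 76084
T ≈ 17.79 °C — above 0 °C, consistent with complete melting.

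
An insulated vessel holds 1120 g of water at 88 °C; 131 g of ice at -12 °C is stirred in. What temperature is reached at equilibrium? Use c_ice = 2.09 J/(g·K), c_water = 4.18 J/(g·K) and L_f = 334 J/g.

T_f ≈ 69.8 °C

Let T be the final temperature. ΣQ_i = 0:
warm ice to 0 °C: 131·2.09·(0 − (-12)) = 3285.5; fusion: m_ice L_f = 131·334 = 43754; warm the meltwater: 547.58 T; water cools: 1120·4.18·(T − 88) = 4681.6(T − 88)
5229.2 T = 411981 − 47039 = 364941
T ≈ 69.79 °C — above 0 °C, consistent with complete melting.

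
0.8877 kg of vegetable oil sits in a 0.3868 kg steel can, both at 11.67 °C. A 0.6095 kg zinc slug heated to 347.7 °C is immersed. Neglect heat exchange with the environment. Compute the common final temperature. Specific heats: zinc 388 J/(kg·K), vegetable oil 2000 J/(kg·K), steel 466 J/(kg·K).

Let T be the final temperature. ΣQ_i = 0:
0.6095*388*(T − 347.7) + 0.8877*2000*(T − 11.67) + 0.3868*466*(T − 11.67) = 0
236.49(T − 347.7) + 1775.4(T − 11.67) + 180.25(T − 11.67) = 0
(236.49 + 1775.4 + 180.25) T = 236.49*347.7 + 1775.4*11.67 + 180.25*11.67
T = 105049 / 2192.1 = 47.9 °C

T_f ≈ 47.9 °C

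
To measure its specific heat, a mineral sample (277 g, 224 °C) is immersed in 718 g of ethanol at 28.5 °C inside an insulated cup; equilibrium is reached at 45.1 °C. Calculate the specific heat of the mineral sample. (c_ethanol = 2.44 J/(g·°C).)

c ≈ 0.587 J/(g·°C)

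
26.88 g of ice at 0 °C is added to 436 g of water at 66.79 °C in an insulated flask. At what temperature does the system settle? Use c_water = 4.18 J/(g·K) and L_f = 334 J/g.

T_f ≈ 58.3 °C

Let T be the final temperature. ΣQ_i = 0:
melt ice: 26.88×334 = 8977.9; meltwater 0→T: 26.88×4.18×T = 112.36 T; water cools: 436×4.18×(T − 66.79) = 1822.5(T − 66.79)
1934.8 T = 121723 − 8977.9 = 112746
T ≈ 58.27 °C — above 0 °C, consistent with complete melting.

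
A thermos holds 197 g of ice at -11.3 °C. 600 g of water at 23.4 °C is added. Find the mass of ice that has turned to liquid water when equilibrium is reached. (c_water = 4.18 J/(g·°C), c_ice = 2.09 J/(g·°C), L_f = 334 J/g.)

Heat available from the water dropping to 0 °C: 600×4.18×23.4 = 58687 J.
Warming the ice to 0 °C takes 197×2.09×11.3 = 4652.5 J, leaving 54035 J for melting.
To melt every bit of ice: 197×334 = 65798 J.
That's not enough to melt it all — equilibrium is at 0 °C with ice remaining.
m_melt = 54035 / L_f = 161.8 g.

m_melted ≈ 162 g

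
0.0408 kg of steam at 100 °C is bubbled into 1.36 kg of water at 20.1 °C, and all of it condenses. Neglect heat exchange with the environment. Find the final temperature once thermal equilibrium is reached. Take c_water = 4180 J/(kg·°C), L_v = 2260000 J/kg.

T_f ≈ 38.2 °C

Let T be the final temperature. ΣQ_i = 0:
latent heat released on condensation: 0.0408×2260000 = 92208
  condensed water 100 °C→T: 170.54(T − 100)
  water warms: 1.36×4180×(T − 20.1) = 5684.8(T − 20.1)
5855.3 T = 92208 + 17054 + 114264 = 223527
T ≈ 38.17 °C — below 100 °C, confirming all the steam condensed.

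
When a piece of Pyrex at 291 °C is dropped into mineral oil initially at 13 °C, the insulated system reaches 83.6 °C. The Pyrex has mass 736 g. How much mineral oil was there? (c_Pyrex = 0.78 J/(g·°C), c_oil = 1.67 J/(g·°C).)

Heat gained plus heat lost sum to zero:
736·0.78·(83.6 − 291) + m·1.67·(83.6 − 13) = 0
117.9 m = 119064
m = 119064/117.9 ≈ 1010 g

m ≈ 1010 g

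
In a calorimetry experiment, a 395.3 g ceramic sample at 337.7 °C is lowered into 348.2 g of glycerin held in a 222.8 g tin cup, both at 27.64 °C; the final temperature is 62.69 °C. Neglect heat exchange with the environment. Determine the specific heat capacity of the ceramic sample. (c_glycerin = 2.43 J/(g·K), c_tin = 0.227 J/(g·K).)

c ≈ 0.289 J/(g·K)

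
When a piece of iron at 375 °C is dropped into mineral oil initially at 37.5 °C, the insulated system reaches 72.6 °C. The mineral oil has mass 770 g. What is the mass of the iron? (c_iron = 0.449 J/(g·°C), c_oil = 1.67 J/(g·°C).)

Heat lost by the iron = heat gained by the oil:
m×0.449×(375 − 72.6) = 770×1.67×(72.6 − 37.5)
135.78 m = 45135  ⇒  m ≈ 332.4 g

m ≈ 332 g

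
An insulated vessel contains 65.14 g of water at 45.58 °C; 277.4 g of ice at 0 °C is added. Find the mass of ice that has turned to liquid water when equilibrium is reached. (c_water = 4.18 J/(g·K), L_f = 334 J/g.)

m_melted ≈ 37.2 g

Water can give up m c ΔT = 65.14·4.18·45.58 = 12411 J before reaching 0 °C.
Melting all 277.4 g of ice would need 277.4·334 = 92652 J.
12411 J < 92652 J, so only part of the ice melts and the system sits at 0 °C.
Mass melted = 12411/334 ≈ 37.16 g.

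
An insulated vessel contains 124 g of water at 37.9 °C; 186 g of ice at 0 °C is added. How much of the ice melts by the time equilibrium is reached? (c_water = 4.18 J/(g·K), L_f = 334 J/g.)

Cooling the water to 0 °C releases 124×4.18×37.9 = 19644 J.
Fully melting the ice requires m_ice L_f = 186×334 = 62124 J.
Since 19644 < 62124 J, not all the ice melts; equilibrium is at 0 °C.
m_melt = 19644 / L_f = 58.82 g.

m_melted ≈ 58.8 g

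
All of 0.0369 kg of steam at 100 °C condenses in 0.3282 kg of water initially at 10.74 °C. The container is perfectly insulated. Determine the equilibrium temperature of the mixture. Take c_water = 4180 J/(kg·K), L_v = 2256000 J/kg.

T_f ≈ 74.3 °C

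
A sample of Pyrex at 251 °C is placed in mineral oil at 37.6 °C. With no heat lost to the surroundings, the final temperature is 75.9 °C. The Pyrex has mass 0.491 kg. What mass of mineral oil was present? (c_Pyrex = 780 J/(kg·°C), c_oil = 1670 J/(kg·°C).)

Heat lost by the Pyrex = heat gained by the oil:
0.491×780×(251 − 75.9) = m×1670×(75.9 − 37.6)
63961 m = 67060  ⇒  m ≈ 1.048 kg

m ≈ 1.05 kg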